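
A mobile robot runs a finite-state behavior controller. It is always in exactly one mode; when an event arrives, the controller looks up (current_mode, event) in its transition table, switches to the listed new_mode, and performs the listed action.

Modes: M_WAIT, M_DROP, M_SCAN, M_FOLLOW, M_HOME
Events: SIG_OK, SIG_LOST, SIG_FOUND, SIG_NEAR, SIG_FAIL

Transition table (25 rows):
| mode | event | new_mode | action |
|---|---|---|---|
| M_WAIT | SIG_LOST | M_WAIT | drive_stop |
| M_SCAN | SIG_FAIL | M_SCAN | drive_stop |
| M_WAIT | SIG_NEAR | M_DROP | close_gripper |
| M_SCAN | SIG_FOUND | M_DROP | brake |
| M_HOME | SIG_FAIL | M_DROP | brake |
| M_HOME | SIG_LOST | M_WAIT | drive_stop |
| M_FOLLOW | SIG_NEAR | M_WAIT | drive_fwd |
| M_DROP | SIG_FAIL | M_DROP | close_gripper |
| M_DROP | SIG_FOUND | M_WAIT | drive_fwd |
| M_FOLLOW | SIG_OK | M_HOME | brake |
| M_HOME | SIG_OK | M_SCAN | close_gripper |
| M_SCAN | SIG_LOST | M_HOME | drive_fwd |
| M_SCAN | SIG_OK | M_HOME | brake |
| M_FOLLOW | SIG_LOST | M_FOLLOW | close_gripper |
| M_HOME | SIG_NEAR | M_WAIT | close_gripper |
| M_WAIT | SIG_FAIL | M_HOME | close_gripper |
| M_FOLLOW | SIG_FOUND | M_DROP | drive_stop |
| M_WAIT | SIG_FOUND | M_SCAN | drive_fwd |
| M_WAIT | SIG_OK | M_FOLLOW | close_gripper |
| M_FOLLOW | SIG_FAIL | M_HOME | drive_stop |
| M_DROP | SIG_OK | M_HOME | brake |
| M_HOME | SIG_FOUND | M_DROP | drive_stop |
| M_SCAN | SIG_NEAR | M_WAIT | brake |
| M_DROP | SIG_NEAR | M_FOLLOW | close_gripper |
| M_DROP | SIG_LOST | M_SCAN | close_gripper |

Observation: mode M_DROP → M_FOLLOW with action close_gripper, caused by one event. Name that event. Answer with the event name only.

SIG_NEAR

try SIG_OK: (M_DROP, SIG_OK) → (M_HOME, brake)
try SIG_LOST: (M_DROP, SIG_LOST) → (M_SCAN, close_gripper)
try SIG_FOUND: (M_DROP, SIG_FOUND) → (M_WAIT, drive_fwd)
try SIG_NEAR: (M_DROP, SIG_NEAR) → (M_FOLLOW, close_gripper)  ← matches
try SIG_FAIL: (M_DROP, SIG_FAIL) → (M_DROP, close_gripper)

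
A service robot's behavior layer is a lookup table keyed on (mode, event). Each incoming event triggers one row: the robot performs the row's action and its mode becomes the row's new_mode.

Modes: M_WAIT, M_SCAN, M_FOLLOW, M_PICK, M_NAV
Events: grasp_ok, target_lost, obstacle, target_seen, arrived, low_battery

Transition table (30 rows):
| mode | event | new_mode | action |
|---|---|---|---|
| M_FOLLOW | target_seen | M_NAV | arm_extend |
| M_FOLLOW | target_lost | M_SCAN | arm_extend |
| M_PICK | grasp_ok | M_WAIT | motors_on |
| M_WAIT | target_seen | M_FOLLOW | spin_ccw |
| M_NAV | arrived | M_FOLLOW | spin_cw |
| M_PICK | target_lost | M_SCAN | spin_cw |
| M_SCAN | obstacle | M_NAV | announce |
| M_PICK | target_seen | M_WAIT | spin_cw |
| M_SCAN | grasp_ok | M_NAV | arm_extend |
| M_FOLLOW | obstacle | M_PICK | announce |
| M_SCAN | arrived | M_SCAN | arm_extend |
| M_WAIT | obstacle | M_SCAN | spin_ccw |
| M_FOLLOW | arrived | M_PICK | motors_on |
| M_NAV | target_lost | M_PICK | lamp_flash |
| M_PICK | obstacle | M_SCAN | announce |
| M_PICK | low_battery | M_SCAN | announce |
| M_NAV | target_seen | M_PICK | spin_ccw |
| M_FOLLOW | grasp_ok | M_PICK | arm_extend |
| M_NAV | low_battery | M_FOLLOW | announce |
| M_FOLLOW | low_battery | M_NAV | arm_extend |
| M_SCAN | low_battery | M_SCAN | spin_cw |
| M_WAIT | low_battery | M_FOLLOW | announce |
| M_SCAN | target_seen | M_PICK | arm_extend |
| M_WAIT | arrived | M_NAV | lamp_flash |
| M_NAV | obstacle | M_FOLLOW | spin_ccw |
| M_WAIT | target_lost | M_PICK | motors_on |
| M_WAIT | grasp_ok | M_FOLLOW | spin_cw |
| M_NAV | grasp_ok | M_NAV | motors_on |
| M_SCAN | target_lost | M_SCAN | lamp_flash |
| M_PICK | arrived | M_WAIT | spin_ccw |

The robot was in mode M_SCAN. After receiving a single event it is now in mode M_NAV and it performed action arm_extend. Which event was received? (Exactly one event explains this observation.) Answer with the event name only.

grasp_ok

try grasp_ok: (M_SCAN, grasp_ok) → (M_NAV, arm_extend)  ← matches
try target_lost: (M_SCAN, target_lost) → (M_SCAN, lamp_flash)
try obstacle: (M_SCAN, obstacle) → (M_NAV, announce)
try target_seen: (M_SCAN, target_seen) → (M_PICK, arm_extend)
try arrived: (M_SCAN, arrived) → (M_SCAN, arm_extend)
try low_battery: (M_SCAN, low_battery) → (M_SCAN, spin_cw)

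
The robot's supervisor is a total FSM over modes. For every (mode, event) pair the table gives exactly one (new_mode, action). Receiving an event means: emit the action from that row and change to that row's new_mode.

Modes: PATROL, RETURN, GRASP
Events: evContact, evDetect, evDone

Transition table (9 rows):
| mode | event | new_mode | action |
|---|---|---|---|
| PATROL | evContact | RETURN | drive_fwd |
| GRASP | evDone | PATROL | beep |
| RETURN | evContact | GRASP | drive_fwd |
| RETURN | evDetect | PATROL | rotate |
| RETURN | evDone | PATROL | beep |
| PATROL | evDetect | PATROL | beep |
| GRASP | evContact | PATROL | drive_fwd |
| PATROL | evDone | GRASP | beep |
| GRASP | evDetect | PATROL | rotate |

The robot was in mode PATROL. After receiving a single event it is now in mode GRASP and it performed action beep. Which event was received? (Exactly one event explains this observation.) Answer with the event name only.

try evContact: (PATROL, evContact) → (RETURN, drive_fwd)
try evDetect: (PATROL, evDetect) → (PATROL, beep)
try evDone: (PATROL, evDone) → (GRASP, beep)  ← matches

evDone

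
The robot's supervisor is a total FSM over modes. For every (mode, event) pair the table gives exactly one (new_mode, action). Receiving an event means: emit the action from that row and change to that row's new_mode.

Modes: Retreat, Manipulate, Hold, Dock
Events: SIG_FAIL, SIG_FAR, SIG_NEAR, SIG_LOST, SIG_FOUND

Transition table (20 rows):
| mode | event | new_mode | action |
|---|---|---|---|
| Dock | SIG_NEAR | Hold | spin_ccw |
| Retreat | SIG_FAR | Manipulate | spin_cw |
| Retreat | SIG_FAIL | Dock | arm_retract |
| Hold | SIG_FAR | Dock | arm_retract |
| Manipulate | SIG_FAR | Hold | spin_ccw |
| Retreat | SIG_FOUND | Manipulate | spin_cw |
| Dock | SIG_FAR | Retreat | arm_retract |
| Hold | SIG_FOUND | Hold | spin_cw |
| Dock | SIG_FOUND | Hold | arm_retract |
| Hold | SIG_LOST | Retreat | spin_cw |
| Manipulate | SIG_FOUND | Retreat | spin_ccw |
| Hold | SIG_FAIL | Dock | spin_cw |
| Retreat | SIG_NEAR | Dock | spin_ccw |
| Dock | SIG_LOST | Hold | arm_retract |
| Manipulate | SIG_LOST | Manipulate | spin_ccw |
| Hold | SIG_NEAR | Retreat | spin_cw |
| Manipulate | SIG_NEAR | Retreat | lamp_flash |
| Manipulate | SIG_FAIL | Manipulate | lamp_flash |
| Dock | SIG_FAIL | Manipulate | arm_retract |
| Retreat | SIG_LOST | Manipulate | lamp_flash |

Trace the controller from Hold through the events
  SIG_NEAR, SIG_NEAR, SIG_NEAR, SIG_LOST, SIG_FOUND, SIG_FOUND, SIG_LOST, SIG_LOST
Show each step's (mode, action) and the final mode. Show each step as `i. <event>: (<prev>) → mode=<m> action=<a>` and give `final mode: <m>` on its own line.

final mode: Manipulate

1. SIG_NEAR: (Hold) → mode=Retreat action=spin_cw
2. SIG_NEAR: (Retreat) → mode=Dock action=spin_ccw
3. SIG_NEAR: (Dock) → mode=Hold action=spin_ccw
4. SIG_LOST: (Hold) → mode=Retreat action=spin_cw
5. SIG_FOUND: (Retreat) → mode=Manipulate action=spin_cw
6. SIG_FOUND: (Manipulate) → mode=Retreat action=spin_ccw
7. SIG_LOST: (Retreat) → mode=Manipulate action=lamp_flash
8. SIG_LOST: (Manipulate) → mode=Manipulate action=spin_ccw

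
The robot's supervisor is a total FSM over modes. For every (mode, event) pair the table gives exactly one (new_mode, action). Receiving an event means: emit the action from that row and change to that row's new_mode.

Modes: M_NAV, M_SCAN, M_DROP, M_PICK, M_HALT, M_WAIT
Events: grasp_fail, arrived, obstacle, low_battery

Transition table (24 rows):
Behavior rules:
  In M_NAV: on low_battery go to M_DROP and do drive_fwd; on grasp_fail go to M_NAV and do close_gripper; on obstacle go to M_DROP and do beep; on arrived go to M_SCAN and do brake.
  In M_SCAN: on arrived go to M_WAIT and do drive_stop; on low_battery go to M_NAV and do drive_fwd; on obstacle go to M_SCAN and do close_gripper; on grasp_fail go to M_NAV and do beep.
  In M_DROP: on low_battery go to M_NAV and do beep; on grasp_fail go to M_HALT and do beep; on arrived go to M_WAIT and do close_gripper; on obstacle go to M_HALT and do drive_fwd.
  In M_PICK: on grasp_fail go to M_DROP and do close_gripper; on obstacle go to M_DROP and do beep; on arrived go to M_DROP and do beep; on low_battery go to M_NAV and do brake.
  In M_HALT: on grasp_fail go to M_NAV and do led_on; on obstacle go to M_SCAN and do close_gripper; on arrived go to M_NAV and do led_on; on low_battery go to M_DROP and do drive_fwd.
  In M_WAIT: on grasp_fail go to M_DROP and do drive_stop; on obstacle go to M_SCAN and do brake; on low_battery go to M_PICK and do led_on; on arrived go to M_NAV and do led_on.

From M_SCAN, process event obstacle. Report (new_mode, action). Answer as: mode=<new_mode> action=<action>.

current mode = M_SCAN; filter table to that mode:
  (M_SCAN, arrived) → (M_WAIT, drive_stop)
  (M_SCAN, low_battery) → (M_NAV, drive_fwd)
  (M_SCAN, obstacle) → (M_SCAN, close_gripper)  ← event matches
  (M_SCAN, grasp_fail) → (M_NAV, beep)
event = obstacle selects (M_SCAN, close_gripper)

mode=M_SCAN action=close_gripper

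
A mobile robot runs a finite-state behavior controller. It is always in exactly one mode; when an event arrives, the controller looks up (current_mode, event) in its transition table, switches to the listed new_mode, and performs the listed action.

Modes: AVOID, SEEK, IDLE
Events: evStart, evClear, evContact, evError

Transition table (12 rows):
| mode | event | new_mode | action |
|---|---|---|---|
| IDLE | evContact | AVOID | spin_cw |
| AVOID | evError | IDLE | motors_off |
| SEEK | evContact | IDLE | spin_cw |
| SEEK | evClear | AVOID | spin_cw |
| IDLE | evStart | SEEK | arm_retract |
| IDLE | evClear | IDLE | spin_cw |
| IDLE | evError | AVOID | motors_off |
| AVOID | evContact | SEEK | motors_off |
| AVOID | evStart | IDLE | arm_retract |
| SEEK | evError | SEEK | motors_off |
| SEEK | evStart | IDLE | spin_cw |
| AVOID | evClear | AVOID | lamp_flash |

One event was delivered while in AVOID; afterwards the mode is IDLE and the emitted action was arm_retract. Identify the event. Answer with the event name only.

try evStart: (AVOID, evStart) → (IDLE, arm_retract)  ← matches
try evClear: (AVOID, evClear) → (AVOID, lamp_flash)
try evContact: (AVOID, evContact) → (SEEK, motors_off)
try evError: (AVOID, evError) → (IDLE, motors_off)

evStart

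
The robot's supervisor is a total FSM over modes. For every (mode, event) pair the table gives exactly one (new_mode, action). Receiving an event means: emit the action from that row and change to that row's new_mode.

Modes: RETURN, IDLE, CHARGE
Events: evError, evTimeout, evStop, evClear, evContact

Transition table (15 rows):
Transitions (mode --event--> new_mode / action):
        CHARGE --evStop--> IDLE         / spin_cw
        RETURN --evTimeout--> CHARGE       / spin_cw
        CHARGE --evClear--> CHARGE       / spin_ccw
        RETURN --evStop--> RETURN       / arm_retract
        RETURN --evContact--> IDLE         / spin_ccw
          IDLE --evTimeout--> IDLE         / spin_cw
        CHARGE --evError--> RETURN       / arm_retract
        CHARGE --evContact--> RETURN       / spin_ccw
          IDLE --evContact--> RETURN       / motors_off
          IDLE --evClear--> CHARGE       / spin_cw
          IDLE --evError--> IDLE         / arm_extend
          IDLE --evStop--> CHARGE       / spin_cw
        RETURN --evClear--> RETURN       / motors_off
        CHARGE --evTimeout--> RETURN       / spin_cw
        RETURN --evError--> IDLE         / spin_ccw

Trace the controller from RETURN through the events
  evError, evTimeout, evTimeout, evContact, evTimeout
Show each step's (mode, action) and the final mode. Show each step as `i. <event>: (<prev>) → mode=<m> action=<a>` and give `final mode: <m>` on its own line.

1. evError: (RETURN) → mode=IDLE action=spin_ccw
2. evTimeout: (IDLE) → mode=IDLE action=spin_cw
3. evTimeout: (IDLE) → mode=IDLE action=spin_cw
4. evContact: (IDLE) → mode=RETURN action=motors_off
5. evTimeout: (RETURN) → mode=CHARGE action=spin_cw

final mode: CHARGE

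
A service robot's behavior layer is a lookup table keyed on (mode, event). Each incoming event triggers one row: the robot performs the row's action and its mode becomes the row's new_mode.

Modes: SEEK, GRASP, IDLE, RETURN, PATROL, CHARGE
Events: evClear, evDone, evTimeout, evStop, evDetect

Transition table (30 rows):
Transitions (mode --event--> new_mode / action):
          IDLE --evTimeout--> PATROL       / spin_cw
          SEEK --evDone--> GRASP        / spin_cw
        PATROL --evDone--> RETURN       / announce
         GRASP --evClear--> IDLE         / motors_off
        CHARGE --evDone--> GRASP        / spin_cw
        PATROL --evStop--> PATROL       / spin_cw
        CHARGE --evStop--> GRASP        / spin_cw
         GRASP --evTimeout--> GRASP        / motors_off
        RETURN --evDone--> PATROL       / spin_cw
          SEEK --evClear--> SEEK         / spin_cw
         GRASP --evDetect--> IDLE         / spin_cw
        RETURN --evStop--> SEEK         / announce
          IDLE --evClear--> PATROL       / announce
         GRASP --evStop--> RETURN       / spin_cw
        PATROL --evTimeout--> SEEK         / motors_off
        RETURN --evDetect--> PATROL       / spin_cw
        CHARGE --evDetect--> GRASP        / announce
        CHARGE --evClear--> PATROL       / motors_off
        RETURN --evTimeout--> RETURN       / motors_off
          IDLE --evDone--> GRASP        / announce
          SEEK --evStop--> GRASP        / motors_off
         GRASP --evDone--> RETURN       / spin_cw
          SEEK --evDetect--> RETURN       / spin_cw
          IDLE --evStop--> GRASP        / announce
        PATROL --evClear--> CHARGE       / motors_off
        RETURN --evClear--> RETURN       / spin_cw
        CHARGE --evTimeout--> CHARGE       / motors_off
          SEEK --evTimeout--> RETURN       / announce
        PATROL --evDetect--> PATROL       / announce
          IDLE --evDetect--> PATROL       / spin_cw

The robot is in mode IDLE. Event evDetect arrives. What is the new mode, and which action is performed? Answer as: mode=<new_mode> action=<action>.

mode=PATROL action=spin_cw

current mode = IDLE; filter table to that mode:
  (IDLE, evTimeout) → (PATROL, spin_cw)
  (IDLE, evClear) → (PATROL, announce)
  (IDLE, evDone) → (GRASP, announce)
  (IDLE, evStop) → (GRASP, announce)
  (IDLE, evDetect) → (PATROL, spin_cw)  ← event matches
event = evDetect selects (PATROL, spin_cw)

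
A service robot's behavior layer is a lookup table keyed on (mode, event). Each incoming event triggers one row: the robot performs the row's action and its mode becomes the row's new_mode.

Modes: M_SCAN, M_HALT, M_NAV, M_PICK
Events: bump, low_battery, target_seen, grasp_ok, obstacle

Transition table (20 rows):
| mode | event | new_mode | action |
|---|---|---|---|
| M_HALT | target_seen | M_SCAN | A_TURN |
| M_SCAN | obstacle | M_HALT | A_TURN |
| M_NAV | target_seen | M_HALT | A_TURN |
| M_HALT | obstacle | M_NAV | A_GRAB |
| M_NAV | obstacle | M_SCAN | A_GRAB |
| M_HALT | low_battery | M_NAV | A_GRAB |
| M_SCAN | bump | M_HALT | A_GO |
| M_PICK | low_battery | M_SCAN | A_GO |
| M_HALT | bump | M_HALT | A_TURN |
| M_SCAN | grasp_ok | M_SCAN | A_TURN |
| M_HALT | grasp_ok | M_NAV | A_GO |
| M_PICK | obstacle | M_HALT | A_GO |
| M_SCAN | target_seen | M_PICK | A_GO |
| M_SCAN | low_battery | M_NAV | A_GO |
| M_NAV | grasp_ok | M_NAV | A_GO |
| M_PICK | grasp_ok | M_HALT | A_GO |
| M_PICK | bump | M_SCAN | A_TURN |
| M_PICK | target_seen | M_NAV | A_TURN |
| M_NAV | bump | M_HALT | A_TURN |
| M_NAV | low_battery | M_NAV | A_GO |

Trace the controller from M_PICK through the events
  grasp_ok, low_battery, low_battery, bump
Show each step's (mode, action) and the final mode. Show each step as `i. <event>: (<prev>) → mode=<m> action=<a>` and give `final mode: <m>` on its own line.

1. grasp_ok: (M_PICK) → mode=M_HALT action=A_GO
2. low_battery: (M_HALT) → mode=M_NAV action=A_GRAB
3. low_battery: (M_NAV) → mode=M_NAV action=A_GO
4. bump: (M_NAV) → mode=M_HALT action=A_TURN

final mode: M_HALT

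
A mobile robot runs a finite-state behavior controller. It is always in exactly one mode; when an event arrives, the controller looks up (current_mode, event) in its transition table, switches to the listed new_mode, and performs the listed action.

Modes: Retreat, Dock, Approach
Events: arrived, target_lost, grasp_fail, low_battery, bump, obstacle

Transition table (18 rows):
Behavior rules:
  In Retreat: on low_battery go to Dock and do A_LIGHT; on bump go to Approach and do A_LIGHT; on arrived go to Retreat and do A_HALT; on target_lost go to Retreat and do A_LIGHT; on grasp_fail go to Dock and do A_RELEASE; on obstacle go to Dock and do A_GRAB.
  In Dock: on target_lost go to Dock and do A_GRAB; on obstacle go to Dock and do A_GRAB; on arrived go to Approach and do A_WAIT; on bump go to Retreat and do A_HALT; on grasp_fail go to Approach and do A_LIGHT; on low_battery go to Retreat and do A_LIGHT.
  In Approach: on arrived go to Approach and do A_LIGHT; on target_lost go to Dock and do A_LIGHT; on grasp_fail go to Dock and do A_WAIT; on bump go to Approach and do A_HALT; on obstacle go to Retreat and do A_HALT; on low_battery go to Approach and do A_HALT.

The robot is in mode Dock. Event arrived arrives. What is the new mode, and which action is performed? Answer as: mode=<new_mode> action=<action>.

current mode = Dock; filter table to that mode:
  (Dock, target_lost) → (Dock, A_GRAB)
  (Dock, obstacle) → (Dock, A_GRAB)
  (Dock, arrived) → (Approach, A_WAIT)  ← event matches
  (Dock, bump) → (Retreat, A_HALT)
  (Dock, grasp_fail) → (Approach, A_LIGHT)
  (Dock, low_battery) → (Retreat, A_LIGHT)
event = arrived selects (Approach, A_WAIT)

mode=Approach action=A_WAIT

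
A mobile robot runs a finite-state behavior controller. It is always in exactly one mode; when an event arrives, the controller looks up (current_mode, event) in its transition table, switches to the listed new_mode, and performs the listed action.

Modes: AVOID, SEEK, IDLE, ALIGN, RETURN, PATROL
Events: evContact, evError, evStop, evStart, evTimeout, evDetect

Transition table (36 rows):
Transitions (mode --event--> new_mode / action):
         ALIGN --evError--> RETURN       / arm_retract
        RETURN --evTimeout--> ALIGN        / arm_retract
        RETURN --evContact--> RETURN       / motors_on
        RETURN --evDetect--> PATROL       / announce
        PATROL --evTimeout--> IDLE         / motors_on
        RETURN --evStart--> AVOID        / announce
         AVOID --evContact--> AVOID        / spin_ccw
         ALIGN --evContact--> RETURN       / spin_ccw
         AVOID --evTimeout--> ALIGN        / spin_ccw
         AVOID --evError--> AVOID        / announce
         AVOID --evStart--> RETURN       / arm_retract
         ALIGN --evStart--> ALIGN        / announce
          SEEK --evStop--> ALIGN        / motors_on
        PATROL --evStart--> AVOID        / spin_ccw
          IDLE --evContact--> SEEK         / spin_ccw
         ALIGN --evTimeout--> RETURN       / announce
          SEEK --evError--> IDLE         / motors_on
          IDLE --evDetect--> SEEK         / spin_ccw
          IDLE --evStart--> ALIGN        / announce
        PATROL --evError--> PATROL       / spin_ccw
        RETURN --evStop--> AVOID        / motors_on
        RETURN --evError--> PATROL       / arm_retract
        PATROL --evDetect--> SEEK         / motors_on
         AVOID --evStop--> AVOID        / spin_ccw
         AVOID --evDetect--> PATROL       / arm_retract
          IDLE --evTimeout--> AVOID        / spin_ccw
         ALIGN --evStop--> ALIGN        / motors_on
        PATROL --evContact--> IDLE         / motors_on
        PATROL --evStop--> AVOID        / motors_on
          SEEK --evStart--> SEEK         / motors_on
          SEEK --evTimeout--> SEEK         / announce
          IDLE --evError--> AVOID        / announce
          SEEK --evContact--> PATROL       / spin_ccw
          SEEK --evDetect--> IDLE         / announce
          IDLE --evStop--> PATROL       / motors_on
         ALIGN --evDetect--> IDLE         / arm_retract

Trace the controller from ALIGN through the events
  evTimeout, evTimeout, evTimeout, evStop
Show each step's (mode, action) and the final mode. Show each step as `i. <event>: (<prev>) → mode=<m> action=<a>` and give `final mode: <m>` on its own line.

1. evTimeout: (ALIGN) → mode=RETURN action=announce
2. evTimeout: (RETURN) → mode=ALIGN action=arm_retract
3. evTimeout: (ALIGN) → mode=RETURN action=announce
4. evStop: (RETURN) → mode=AVOID action=motors_on

final mode: AVOID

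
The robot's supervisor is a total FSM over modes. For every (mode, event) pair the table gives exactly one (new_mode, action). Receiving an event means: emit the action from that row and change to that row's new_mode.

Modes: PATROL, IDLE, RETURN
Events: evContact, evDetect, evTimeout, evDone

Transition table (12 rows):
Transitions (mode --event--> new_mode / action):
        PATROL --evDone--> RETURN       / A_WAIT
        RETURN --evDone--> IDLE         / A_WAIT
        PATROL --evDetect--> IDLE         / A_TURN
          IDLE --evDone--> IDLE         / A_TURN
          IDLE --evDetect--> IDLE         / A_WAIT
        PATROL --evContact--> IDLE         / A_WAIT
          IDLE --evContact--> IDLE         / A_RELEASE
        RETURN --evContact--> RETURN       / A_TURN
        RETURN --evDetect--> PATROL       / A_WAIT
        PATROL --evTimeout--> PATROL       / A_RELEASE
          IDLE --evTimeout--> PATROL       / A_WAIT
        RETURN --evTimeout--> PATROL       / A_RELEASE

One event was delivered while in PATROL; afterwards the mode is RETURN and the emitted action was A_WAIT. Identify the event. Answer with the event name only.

try evContact: (PATROL, evContact) → (IDLE, A_WAIT)
try evDetect: (PATROL, evDetect) → (IDLE, A_TURN)
try evTimeout: (PATROL, evTimeout) → (PATROL, A_RELEASE)
try evDone: (PATROL, evDone) → (RETURN, A_WAIT)  ← matches

evDone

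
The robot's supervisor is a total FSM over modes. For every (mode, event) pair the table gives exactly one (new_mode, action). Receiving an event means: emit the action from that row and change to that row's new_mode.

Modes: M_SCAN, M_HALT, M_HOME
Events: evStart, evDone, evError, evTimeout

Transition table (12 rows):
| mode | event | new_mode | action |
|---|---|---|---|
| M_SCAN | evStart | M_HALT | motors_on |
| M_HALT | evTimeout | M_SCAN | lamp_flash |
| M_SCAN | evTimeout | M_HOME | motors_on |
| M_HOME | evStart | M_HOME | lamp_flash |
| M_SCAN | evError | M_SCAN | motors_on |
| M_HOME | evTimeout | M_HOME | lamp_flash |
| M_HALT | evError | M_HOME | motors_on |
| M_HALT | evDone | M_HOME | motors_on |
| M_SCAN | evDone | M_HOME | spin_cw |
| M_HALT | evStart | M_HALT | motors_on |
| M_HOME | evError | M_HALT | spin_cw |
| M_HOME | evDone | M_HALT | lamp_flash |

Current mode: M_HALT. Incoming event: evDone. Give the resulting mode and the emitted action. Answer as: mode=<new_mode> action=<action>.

mode=M_HOME action=motors_on

current mode = M_HALT; filter table to that mode:
  (M_HALT, evTimeout) → (M_SCAN, lamp_flash)
  (M_HALT, evError) → (M_HOME, motors_on)
  (M_HALT, evDone) → (M_HOME, motors_on)  ← event matches
  (M_HALT, evStart) → (M_HALT, motors_on)
event = evDone selects (M_HOME, motors_on)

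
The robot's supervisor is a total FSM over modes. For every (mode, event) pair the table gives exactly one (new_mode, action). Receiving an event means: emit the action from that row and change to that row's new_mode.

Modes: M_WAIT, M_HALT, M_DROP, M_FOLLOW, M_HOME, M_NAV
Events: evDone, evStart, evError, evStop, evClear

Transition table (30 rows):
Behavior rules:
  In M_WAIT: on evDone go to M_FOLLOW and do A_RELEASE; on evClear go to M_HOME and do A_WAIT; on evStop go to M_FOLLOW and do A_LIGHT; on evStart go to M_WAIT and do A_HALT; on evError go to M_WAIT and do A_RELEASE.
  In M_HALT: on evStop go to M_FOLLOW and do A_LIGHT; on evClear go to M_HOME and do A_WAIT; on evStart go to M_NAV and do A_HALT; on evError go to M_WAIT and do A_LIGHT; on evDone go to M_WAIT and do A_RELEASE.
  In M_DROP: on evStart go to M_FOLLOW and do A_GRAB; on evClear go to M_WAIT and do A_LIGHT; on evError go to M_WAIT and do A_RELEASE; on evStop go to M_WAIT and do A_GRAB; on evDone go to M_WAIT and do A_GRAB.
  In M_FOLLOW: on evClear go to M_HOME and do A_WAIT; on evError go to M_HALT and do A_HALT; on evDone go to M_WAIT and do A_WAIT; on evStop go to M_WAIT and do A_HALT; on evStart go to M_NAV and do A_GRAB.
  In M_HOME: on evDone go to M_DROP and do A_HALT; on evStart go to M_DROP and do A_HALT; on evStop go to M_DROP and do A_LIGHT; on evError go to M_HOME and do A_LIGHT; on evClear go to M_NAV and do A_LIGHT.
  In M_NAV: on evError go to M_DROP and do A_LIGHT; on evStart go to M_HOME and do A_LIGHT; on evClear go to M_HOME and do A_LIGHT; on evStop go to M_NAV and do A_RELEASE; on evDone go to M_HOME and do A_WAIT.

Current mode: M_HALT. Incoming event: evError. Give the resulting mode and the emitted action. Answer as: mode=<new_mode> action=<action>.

current mode = M_HALT; filter table to that mode:
  (M_HALT, evStop) → (M_FOLLOW, A_LIGHT)
  (M_HALT, evClear) → (M_HOME, A_WAIT)
  (M_HALT, evStart) → (M_NAV, A_HALT)
  (M_HALT, evError) → (M_WAIT, A_LIGHT)  ← event matches
  (M_HALT, evDone) → (M_WAIT, A_RELEASE)
event = evError selects (M_WAIT, A_LIGHT)

mode=M_WAIT action=A_LIGHT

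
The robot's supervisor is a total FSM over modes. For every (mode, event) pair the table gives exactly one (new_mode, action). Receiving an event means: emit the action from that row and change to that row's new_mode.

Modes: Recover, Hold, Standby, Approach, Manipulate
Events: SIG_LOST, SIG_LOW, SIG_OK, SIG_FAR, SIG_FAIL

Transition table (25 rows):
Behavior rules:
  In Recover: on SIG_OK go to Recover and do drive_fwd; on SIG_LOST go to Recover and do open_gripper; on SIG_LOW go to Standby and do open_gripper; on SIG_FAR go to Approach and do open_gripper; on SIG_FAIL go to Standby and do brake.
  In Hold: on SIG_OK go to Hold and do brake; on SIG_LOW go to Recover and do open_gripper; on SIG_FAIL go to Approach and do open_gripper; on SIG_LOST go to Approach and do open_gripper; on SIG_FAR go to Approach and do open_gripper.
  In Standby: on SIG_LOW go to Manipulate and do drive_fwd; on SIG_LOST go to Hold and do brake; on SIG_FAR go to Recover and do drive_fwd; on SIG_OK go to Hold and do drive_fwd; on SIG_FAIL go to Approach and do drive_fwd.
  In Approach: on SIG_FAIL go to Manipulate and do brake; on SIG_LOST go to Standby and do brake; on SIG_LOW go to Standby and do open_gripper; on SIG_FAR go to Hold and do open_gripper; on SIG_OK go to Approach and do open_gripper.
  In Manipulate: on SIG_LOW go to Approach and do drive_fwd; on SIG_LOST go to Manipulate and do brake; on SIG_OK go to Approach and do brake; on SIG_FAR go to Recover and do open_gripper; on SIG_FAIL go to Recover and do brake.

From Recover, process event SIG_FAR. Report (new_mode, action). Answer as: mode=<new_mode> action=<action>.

current mode = Recover; filter table to that mode:
  (Recover, SIG_OK) → (Recover, drive_fwd)
  (Recover, SIG_LOST) → (Recover, open_gripper)
  (Recover, SIG_LOW) → (Standby, open_gripper)
  (Recover, SIG_FAR) → (Approach, open_gripper)  ← event matches
  (Recover, SIG_FAIL) → (Standby, brake)
event = SIG_FAR selects (Approach, open_gripper)

mode=Approach action=open_gripper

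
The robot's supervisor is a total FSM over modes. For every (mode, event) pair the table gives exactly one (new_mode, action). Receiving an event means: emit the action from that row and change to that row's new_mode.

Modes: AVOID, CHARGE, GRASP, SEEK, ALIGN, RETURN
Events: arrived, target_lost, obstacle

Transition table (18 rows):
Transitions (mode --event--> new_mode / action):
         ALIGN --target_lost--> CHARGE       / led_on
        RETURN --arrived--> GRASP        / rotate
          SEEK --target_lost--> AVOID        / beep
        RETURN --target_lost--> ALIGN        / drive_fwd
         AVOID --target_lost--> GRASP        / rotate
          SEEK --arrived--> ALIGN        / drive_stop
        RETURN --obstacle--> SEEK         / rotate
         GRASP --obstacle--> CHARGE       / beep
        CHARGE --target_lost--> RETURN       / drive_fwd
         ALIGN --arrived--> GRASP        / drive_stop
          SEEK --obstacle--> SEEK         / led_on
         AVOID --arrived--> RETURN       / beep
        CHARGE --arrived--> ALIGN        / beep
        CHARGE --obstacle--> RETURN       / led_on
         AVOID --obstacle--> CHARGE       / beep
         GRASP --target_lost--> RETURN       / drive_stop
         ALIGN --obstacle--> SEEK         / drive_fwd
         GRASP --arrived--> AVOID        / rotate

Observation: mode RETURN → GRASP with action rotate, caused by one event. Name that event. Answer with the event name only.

arrived

try arrived: (RETURN, arrived) → (GRASP, rotate)  ← matches
try target_lost: (RETURN, target_lost) → (ALIGN, drive_fwd)
try obstacle: (RETURN, obstacle) → (SEEK, rotate)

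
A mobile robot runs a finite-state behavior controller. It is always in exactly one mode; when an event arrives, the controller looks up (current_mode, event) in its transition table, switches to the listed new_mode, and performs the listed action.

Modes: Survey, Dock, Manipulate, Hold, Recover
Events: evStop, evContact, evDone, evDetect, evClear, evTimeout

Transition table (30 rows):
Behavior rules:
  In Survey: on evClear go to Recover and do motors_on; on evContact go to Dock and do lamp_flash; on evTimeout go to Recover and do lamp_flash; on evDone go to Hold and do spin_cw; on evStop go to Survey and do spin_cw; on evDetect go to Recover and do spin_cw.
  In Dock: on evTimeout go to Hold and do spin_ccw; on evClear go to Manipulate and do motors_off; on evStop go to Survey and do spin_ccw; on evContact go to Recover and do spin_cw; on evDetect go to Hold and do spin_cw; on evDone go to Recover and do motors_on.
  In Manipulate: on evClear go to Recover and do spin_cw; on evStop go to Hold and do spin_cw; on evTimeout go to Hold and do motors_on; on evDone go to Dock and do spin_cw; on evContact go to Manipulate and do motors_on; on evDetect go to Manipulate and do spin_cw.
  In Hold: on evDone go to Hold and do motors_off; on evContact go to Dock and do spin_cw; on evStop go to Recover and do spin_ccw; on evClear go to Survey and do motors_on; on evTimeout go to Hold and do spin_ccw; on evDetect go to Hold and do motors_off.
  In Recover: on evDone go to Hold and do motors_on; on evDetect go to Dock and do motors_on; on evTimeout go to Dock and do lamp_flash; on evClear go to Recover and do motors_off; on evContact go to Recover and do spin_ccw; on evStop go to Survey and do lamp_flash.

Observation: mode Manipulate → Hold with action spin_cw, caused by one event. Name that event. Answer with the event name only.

try evStop: (Manipulate, evStop) → (Hold, spin_cw)  ← matches
try evContact: (Manipulate, evContact) → (Manipulate, motors_on)
try evDone: (Manipulate, evDone) → (Dock, spin_cw)
try evDetect: (Manipulate, evDetect) → (Manipulate, spin_cw)
try evClear: (Manipulate, evClear) → (Recover, spin_cw)
try evTimeout: (Manipulate, evTimeout) → (Hold, motors_on)

evStop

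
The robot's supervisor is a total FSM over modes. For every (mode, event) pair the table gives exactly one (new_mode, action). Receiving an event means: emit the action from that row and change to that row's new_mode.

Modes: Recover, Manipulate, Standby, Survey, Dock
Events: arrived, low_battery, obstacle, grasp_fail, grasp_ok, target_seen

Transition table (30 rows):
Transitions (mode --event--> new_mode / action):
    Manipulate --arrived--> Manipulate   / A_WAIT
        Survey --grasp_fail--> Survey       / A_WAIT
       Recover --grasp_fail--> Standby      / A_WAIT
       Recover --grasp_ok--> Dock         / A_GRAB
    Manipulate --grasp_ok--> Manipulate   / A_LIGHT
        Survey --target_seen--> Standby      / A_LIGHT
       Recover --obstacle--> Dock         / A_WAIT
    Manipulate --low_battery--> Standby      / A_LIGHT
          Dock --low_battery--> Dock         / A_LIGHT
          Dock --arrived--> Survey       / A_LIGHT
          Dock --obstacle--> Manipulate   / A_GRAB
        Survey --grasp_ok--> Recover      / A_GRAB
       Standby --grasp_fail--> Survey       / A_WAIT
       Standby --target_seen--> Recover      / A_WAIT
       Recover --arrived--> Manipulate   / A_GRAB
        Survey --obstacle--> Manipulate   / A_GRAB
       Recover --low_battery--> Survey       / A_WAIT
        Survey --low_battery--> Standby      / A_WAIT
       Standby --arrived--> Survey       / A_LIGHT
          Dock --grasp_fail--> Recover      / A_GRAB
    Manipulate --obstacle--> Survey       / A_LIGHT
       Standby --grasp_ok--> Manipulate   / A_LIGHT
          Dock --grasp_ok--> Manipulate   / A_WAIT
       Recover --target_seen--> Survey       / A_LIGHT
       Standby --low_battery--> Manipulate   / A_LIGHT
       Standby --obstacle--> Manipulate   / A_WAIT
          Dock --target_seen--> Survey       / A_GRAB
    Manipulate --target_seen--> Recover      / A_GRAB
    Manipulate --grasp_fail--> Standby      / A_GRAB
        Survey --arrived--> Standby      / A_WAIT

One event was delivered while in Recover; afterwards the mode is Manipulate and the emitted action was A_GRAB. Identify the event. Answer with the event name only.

try arrived: (Recover, arrived) → (Manipulate, A_GRAB)  ← matches
try low_battery: (Recover, low_battery) → (Survey, A_WAIT)
try obstacle: (Recover, obstacle) → (Dock, A_WAIT)
try grasp_fail: (Recover, grasp_fail) → (Standby, A_WAIT)
try grasp_ok: (Recover, grasp_ok) → (Dock, A_GRAB)
try target_seen: (Recover, target_seen) → (Survey, A_LIGHT)

arrived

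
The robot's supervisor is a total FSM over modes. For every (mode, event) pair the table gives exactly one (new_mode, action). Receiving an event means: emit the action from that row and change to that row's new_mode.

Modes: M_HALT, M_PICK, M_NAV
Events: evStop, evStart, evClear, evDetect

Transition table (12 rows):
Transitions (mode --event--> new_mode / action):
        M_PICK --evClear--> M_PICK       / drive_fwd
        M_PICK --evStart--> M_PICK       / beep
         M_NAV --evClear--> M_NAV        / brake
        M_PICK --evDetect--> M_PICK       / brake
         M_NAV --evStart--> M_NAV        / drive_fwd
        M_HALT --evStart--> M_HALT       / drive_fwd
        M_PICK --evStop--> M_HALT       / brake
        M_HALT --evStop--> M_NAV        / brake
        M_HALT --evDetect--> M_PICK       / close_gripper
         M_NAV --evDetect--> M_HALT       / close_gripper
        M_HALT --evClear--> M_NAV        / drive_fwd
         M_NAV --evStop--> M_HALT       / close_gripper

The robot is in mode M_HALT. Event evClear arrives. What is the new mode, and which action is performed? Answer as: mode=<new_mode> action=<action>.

mode=M_NAV action=drive_fwd

current mode = M_HALT; filter table to that mode:
  (M_HALT, evStart) → (M_HALT, drive_fwd)
  (M_HALT, evStop) → (M_NAV, brake)
  (M_HALT, evDetect) → (M_PICK, close_gripper)
  (M_HALT, evClear) → (M_NAV, drive_fwd)  ← event matches
event = evClear selects (M_NAV, drive_fwd)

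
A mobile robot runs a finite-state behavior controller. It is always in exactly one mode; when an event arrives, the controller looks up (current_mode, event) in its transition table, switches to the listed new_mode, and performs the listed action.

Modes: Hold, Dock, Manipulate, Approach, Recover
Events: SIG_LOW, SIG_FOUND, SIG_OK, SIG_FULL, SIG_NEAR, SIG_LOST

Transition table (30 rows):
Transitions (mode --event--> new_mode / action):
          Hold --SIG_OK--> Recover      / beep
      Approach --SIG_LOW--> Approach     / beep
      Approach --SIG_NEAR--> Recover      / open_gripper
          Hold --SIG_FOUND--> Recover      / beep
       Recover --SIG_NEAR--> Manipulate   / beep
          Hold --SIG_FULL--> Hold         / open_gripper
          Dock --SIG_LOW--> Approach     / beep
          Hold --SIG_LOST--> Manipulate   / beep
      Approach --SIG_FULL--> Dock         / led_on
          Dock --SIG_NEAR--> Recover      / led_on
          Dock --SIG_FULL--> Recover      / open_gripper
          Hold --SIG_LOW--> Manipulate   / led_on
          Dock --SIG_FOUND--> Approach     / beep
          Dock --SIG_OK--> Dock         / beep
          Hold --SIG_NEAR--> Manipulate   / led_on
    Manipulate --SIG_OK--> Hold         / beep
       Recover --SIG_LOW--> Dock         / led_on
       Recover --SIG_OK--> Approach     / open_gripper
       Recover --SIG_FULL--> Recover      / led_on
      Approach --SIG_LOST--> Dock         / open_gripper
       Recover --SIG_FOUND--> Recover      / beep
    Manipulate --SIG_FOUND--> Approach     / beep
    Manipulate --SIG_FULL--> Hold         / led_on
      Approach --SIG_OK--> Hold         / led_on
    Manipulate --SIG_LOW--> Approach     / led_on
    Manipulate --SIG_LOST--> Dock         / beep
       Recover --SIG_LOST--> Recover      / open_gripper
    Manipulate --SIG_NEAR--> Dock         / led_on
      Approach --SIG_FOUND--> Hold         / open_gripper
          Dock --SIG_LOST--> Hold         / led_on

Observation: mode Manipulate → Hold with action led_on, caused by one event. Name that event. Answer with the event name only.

try SIG_LOW: (Manipulate, SIG_LOW) → (Approach, led_on)
try SIG_FOUND: (Manipulate, SIG_FOUND) → (Approach, beep)
try SIG_OK: (Manipulate, SIG_OK) → (Hold, beep)
try SIG_FULL: (Manipulate, SIG_FULL) → (Hold, led_on)  ← matches
try SIG_NEAR: (Manipulate, SIG_NEAR) → (Dock, led_on)
try SIG_LOST: (Manipulate, SIG_LOST) → (Dock, beep)

SIG_FULL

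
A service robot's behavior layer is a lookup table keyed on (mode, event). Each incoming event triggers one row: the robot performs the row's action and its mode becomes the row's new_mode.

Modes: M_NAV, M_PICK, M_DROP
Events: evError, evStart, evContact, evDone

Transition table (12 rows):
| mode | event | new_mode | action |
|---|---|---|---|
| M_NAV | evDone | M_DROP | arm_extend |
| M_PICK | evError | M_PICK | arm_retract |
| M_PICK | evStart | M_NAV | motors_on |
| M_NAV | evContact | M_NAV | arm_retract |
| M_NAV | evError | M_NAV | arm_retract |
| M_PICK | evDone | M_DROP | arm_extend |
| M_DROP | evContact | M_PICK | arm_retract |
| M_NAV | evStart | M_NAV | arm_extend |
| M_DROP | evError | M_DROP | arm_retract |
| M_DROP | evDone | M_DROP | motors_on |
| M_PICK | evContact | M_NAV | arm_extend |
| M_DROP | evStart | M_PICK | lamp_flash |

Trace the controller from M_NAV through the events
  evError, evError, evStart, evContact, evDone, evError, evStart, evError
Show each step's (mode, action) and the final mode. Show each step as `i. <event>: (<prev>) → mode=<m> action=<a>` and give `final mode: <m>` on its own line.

final mode: M_PICK

1. evError: (M_NAV) → mode=M_NAV action=arm_retract
2. evError: (M_NAV) → mode=M_NAV action=arm_retract
3. evStart: (M_NAV) → mode=M_NAV action=arm_extend
4. evContact: (M_NAV) → mode=M_NAV action=arm_retract
5. evDone: (M_NAV) → mode=M_DROP action=arm_extend
6. evError: (M_DROP) → mode=M_DROP action=arm_retract
7. evStart: (M_DROP) → mode=M_PICK action=lamp_flash
8. evError: (M_PICK) → mode=M_PICK action=arm_retract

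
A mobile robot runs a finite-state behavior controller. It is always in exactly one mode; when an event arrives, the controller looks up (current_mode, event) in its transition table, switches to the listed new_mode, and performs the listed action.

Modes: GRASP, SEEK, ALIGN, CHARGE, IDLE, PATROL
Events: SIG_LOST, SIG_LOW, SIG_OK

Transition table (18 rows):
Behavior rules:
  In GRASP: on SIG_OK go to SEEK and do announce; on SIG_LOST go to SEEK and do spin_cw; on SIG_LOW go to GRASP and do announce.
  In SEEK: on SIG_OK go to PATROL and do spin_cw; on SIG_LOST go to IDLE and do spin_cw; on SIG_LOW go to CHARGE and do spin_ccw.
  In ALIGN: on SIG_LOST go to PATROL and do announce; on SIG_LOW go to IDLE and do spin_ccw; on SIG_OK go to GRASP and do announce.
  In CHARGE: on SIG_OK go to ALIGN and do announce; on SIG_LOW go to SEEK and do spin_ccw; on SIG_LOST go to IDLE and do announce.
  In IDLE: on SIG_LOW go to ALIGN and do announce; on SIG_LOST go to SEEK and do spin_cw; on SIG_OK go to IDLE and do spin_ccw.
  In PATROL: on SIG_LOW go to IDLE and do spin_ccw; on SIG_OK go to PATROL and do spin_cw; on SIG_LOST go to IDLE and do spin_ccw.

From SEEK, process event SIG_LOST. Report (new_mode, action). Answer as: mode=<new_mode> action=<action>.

mode=IDLE action=spin_cw

current mode = SEEK; filter table to that mode:
  (SEEK, SIG_OK) → (PATROL, spin_cw)
  (SEEK, SIG_LOST) → (IDLE, spin_cw)  ← event matches
  (SEEK, SIG_LOW) → (CHARGE, spin_ccw)
event = SIG_LOST selects (IDLE, spin_cw)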